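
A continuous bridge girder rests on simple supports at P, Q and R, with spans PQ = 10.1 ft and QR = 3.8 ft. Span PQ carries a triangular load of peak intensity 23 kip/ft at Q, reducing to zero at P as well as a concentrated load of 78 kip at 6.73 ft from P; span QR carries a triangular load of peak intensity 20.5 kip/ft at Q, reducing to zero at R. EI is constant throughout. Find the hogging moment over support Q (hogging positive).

M_Q = 225.1 kip·ft

Insert a hinge at Q; M_Q is the redundant, and each span becomes simply supported.
Rotations at Q on the released spans (each span's end-slope, ×1/EI):
  span PQ: triangular load, peak 23: w₀L³/(45EI) = 526.6/EI
  span PQ: point load 78 at a = 6.73: Pab(L + a)/(6LEI) = 491.3/EI
  span QR: triangular load, peak 20.5: w₀L³/(45EI) = 25/EI
  relative rotation θ_0 = (1018 + 25)/EI = 1043/EI
A unit hogging moment at Q produces rotation L₁/(3EI) + L₂/(3EI) = 4.633/EI.
Compatibility: M_Q·(L₁+L₂)/(3EI) = θ_0, giving M_Q = 225.1 kip·ft (hogging).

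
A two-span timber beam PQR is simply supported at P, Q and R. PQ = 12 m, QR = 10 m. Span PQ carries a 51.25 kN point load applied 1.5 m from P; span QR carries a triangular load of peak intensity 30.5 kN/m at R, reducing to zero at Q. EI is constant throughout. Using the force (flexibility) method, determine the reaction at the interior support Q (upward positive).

R_Q = 75.85 kN

Release continuity at Q by inserting a hinge; the redundant is the internal moment M_Q. The primary structure is two simply-supported spans PQ and QR.
End slopes at the hinge Q, treating each span as simply supported:
  span PQ: point load 51.25 at a = 1.5: Pab(L + a)/(6LEI) = 151.3/EI
  span QR: triangular load, peak 30.5: 7w₀L³/(360EI) = 593.1/EI
  relative rotation θ_0 = (151.3 + 593.1)/EI = 744.4/EI
A unit hogging moment at Q produces rotation L₁/(3EI) + L₂/(3EI) = 7.333/EI.
Compatibility: M_Q·(L₁+L₂)/(3EI) = θ_0, giving M_Q = 101.5 kN·m (hogging).
Span PQ, ΣM about P with M_Q applied at Q: R_Q^{PQ}·12 = 76.88 + 101.5, so R_Q^{PQ} = 14.87 kN and R_P = 51.25 − 14.87 = 36.38 kN.
Span QR, ΣM about R: R_Q^{QR}·10 = 508.3 + 101.5, so R_Q^{QR} = 60.98 kN and R_R = 152.5 − 60.98 = 91.52 kN.
R_Q = 14.87 + 60.98 = 75.85 kN.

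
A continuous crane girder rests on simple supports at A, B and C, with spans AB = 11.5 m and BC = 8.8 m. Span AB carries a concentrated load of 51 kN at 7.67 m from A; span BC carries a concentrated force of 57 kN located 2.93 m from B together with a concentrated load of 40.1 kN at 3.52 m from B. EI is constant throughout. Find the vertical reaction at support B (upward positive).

R_B = 122.4 kN

Insert a hinge at B; M_B is the redundant, and each span becomes simply supported.
End slopes at the hinge B, treating each span as simply supported:
  span AB: point load 51 at a = 7.67: Pab(L + a)/(6LEI) = 416.2/EI
  span BC: point load 57 at a = 2.93: Pab(L + b)/(6LEI) = 272.4/EI
  span BC: point load 40.1 at a = 3.52: Pab(L + b)/(6LEI) = 198.7/EI
  relative rotation θ_0 = (416.2 + 471.1)/EI = 887.4/EI
A unit hogging moment at B produces rotation L₁/(3EI) + L₂/(3EI) = 6.767/EI.
Slope continuity at B: θ_0 = M_B·6.767/EI, so M_B = 887.4/6.767 = 131.1 kN·m (hogging).
Span AB, ΣM about A with M_B applied at B: R_B^{AB}·11.5 = 391.2 + 131.1, so R_B^{AB} = 45.42 kN and R_A = 51 − 45.42 = 5.582 kN.
Span BC, ΣM about C: R_B^{BC}·8.8 = 546.3 + 131.1, so R_B^{BC} = 76.98 kN and R_C = 97.1 − 76.98 = 20.12 kN.
R_B = 45.42 + 76.98 = 122.4 kN.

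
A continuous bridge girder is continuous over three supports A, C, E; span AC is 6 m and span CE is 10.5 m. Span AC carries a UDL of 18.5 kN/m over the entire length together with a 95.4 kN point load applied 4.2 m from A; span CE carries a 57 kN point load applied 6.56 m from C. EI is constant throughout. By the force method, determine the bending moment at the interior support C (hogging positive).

Insert a hinge at C; M_C is the redundant, and each span becomes simply supported.
Rotations at C on the released spans (each span's end-slope, ×1/EI):
  span AC: UDL 18.5: wL³/(24EI) = 166.5/EI
  span AC: point load 95.4 at a = 4.2: Pab(L + a)/(6LEI) = 204.3/EI
  span CE: point load 57 at a = 6.56: Pab(L + b)/(6LEI) = 337.7/EI
  relative rotation θ_0 = (370.8 + 337.7)/EI = 708.5/EI
A unit hogging moment at C produces rotation L₁/(3EI) + L₂/(3EI) = 5.5/EI.
Slope continuity at C: θ_0 = M_C·5.5/EI, so M_C = 708.5/5.5 = 128.8 kN·m (hogging).

M_C = 128.8 kN·m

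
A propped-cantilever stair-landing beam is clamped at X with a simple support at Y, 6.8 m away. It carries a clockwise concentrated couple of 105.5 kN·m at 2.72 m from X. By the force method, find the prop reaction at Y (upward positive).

R_Y = 14.89 kN

Choose R_Y as the redundant. The primary structure is the cantilever fixed at X.
Deflection at Y on the released cantilever, summing each load's contribution:
  clockwise couple 105.5 at a = 2.72: M₀a(2L − a)/(2EI) = 1561/EI
Tip deflection under a unit load at Y: L³/(3EI) = 104.8/EI.
Compatibility at Y: δ_0 − R_Y·δ_{YY} = 0, so R_Y = 1561/104.8 = 14.89 kN.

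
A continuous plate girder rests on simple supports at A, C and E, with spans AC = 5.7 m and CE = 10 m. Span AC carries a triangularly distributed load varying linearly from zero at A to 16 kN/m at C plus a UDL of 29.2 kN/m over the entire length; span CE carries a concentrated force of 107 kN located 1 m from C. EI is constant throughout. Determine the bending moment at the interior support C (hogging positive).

Insert a hinge at C; M_C is the redundant, and each span becomes simply supported.
Rotations at C on the released spans (each span's end-slope, ×1/EI):
  span AC: triangular load, peak 16: w₀L³/(45EI) = 65.85/EI
  span AC: UDL 29.2: wL³/(24EI) = 225.3/EI
  span CE: point load 107 at a = 1: Pab(L + b)/(6LEI) = 304.9/EI
  relative rotation θ_0 = (291.2 + 304.9)/EI = 596.1/EI
A unit hogging moment at C produces rotation L₁/(3EI) + L₂/(3EI) = 5.233/EI.
Slope continuity at C: θ_0 = M_C·5.233/EI, so M_C = 596.1/5.233 = 113.9 kN·m (hogging).

M_C = 113.9 kN·m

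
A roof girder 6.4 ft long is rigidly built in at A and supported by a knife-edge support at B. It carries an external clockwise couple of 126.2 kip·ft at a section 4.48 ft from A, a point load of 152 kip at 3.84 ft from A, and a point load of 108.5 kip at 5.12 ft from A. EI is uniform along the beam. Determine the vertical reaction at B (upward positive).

R_B = 169 kip

Remove the prop at B; the released (primary) structure is a cantilever built in at A.
Deflection at B on the released cantilever, summing each load's contribution:
  clockwise couple 126.2 at a = 4.48: M₀a(2L − a)/(2EI) = 2352/EI
  point load 152 at a = 3.84: Pa²(3L − a)/(6EI) = 5738/EI
  point load 108.5 at a = 5.12: Pa²(3L − a)/(6EI) = 6675/EI
  δ_0 = 14764/EI
Flexibility coefficient — unit upward force at B: δ_{BB} = L³/(3EI) = 87.38/EI.
The prop prevents deflection at B: R_B = δ_0/δ_{BB} = 14764/87.38 = 169 kip.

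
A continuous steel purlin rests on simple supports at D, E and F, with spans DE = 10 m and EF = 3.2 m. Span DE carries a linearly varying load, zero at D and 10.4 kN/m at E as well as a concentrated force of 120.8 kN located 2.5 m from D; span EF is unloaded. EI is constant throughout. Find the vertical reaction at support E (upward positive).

Release continuity at E by inserting a hinge; the redundant is the internal moment M_E. The primary structure is two simply-supported spans DE and EF.
End slopes at the hinge E, treating each span as simply supported:
  span DE: triangular load, peak 10.4: w₀L³/(45EI) = 231.1/EI
  span DE: point load 120.8 at a = 2.5: Pab(L + a)/(6LEI) = 471.9/EI
  relative rotation θ_0 = (703 + 0)/EI = 703/EI
A unit hogging moment at E produces rotation L₁/(3EI) + L₂/(3EI) = 4.4/EI.
Slope continuity at E: θ_0 = M_E·4.4/EI, so M_E = 703/4.4 = 159.8 kN·m (hogging).
Span DE, ΣM about D with M_E applied at E: R_E^{DE}·10 = 648.7 + 159.8, so R_E^{DE} = 80.84 kN and R_D = 172.8 − 80.84 = 91.96 kN.
Span EF, ΣM about F: R_E^{EF}·3.2 = 0 + 159.8, so R_E^{EF} = 49.93 kN and R_F = 0 − 49.93 = -49.93 kN.
R_E = 80.84 + 49.93 = 130.8 kN.

R_E = 130.8 kN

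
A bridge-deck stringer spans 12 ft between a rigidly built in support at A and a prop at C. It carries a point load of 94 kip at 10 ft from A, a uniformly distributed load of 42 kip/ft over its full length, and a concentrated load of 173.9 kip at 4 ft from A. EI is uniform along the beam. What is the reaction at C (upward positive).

Remove the prop at C; the released (primary) structure is a cantilever built in at A.
Primary-structure tip deflection at C by superposition:
  point load 94 at a = 10: Pa²(3L − a)/(6EI) = 40733/EI
  UDL 42: wL⁴/(8EI) = 108864/EI
  point load 173.9 at a = 4: Pa²(3L − a)/(6EI) = 14839/EI
  δ_0 = 164437/EI
Tip deflection under a unit load at C: L³/(3EI) = 576/EI.
The prop prevents deflection at C: R_C = δ_0/δ_{CC} = 164437/576 = 285.5 kip.

R_C = 285.5 kip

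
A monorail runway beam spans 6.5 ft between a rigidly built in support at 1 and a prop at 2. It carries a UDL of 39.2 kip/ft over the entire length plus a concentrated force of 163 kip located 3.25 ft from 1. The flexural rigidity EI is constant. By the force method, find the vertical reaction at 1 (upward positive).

R_1 = 271.3 kip

Choose R_2 as the redundant. The primary structure is the cantilever fixed at 1.
Deflection at 2 on the released cantilever, summing each load's contribution:
  UDL 39.2: wL⁴/(8EI) = 8747/EI
  point load 163 at a = 3.25: Pa²(3L − a)/(6EI) = 4663/EI
  δ_0 = 13410/EI
Flexibility coefficient — unit upward force at 2: δ_{22} = L³/(3EI) = 91.54/EI.
Compatibility at 2: δ_0 − R_2·δ_{22} = 0, so R_2 = 13410/91.54 = 146.5 kip.
Vertical equilibrium: R_1 = ΣP − R_2 = 417.8 − 146.5 = 271.3 kip.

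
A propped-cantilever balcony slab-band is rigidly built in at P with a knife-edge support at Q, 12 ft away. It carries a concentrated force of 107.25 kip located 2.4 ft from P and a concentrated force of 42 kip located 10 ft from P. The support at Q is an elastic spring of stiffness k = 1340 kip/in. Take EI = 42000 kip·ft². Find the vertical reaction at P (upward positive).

Choose R_Q as the redundant. The primary structure is the cantilever fixed at P.
Downward deflection at the released point Q due to the loads:
  point load 107.25 at a = 2.4: Pa²(3L − a)/(6EI) = 3459/EI
  point load 42 at a = 10: Pa²(3L − a)/(6EI) = 18200/EI
  δ_0 = 21659/EI
Tip deflection under a unit load at Q: L³/(3EI) = 576/EI.
With EI = 42000 kip·ft²: δ_0 = 0.5157 ft and δ_{QQ} = 0.013714 ft/kip.
Compatibility — the spring shortens by R_Q/k under the reaction it provides: δ_0 − R_Q·δ_{QQ} = R_Q/k. With 1/k = 1/(1340×12) ft/kip = 0.000062 ft/kip, R_Q = δ_0 / (δ_{QQ} + 1/k) = 0.5157 / (0.013714 + 0.000062) = 37.43 kip.
Vertical equilibrium: R_P = ΣP − R_Q = 149.2 − 37.43 = 111.8 kip.

R_P = 111.8 kip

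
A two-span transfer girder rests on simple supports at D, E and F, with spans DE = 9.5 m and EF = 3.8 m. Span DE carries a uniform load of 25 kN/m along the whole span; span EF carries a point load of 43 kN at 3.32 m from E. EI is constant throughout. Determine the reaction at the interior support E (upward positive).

R_E = 199.5 kN

Take M_E as the redundant. Released structure: two simple spans DE and EF with a hinge at E.
End slopes at the hinge E, treating each span as simply supported:
  span DE: UDL 25: wL³/(24EI) = 893.1/EI
  span EF: point load 43 at a = 3.32: Pab(L + b)/(6LEI) = 12.86/EI
  relative rotation θ_0 = (893.1 + 12.86)/EI = 906/EI
A unit hogging moment at E produces rotation L₁/(3EI) + L₂/(3EI) = 4.433/EI.
Slope continuity at E: θ_0 = M_E·4.433/EI, so M_E = 906/4.433 = 204.4 kN·m (hogging).
Span DE, ΣM about D with M_E applied at E: R_E^{DE}·9.5 = 1128 + 204.4, so R_E^{DE} = 140.3 kN and R_D = 237.5 − 140.3 = 97.24 kN.
Span EF, ΣM about F: R_E^{EF}·3.8 = 20.64 + 204.4, so R_E^{EF} = 59.21 kN and R_F = 43 − 59.21 = -16.21 kN.
R_E = 140.3 + 59.21 = 199.5 kN.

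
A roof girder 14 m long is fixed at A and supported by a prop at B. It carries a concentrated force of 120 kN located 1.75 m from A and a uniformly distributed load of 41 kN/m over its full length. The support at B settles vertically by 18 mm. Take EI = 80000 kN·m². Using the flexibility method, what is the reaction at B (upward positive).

Release the roller at B. Primary structure: cantilever fixed at A.
Downward deflection at the released point B due to the loads:
  point load 120 at a = 1.75: Pa²(3L − a)/(6EI) = 2465/EI
  UDL 41: wL⁴/(8EI) = 196882/EI
  δ_0 = 199347/EI
Flexibility coefficient — unit upward force at B: δ_{BB} = L³/(3EI) = 914.7/EI.
With EI = 80000 kN·m²: δ_0 = 2.4918 m and δ_{BB} = 0.011433 m/kN.
Compatibility — the beam at B must follow the support down by 0.018 m: δ_0 − R_B·δ_{BB} = 0.018, so R_B = (2.4918 − 0.018)/0.011433 = 216.4 kN.

R_B = 216.4 kN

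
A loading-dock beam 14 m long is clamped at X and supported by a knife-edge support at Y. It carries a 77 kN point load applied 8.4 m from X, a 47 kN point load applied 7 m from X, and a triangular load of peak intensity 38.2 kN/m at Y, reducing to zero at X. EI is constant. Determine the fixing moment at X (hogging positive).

Take the reaction at Y as the redundant and release it; the primary structure is a cantilever fixed at X.
Primary-structure tip deflection at Y by superposition:
  point load 77 at a = 8.4: Pa²(3L − a)/(6EI) = 30425/EI
  point load 47 at a = 7: Pa²(3L − a)/(6EI) = 13434/EI
  triangular load, peak 38.2 at the free end: 11w₀L⁴/(120EI) = 134520/EI
  δ_0 = 178380/EI
Flexibility coefficient — unit upward force at Y: δ_{YY} = L³/(3EI) = 914.7/EI.
The prop prevents deflection at Y: R_Y = δ_0/δ_{YY} = 178380/914.7 = 195 kN.
Moment equilibrium about X: M_X = Σ(load moments about X) − R_Y·L = 3472 − 195×14 = 741.2 kN·m.

M_X = 741.2 kN·m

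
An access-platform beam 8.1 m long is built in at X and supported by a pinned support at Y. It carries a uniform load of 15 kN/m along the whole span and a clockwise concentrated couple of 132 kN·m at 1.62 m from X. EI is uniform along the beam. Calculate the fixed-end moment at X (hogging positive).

Take the reaction at Y as the redundant and release it; the primary structure is a cantilever fixed at X.
Deflection at Y on the released cantilever, summing each load's contribution:
  UDL 15: wL⁴/(8EI) = 8071/EI
  clockwise couple 132 at a = 1.62: M₀a(2L − a)/(2EI) = 1559/EI
  δ_0 = 9630/EI
Tip deflection under a unit load at Y: L³/(3EI) = 177.1/EI.
Compatibility at Y: δ_0 − R_Y·δ_{YY} = 0, so R_Y = 9630/177.1 = 54.36 kN.
Moment equilibrium about X: M_X = Σ(load moments about X) − R_Y·L = 624.1 − 54.36×8.1 = 183.7 kN·m.

M_X = 183.7 kN·m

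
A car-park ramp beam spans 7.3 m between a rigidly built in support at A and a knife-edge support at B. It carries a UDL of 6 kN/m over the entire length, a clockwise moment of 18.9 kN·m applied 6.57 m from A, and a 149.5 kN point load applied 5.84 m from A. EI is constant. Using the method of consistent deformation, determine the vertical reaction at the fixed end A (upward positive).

R_A = 67.78 kN

Take the reaction at B as the redundant and release it; the primary structure is a cantilever fixed at A.
Deflection at B on the released cantilever, summing each load's contribution:
  UDL 6: wL⁴/(8EI) = 2130/EI
  clockwise couple 18.9 at a = 6.57: M₀a(2L − a)/(2EI) = 498.6/EI
  point load 149.5 at a = 5.84: Pa²(3L − a)/(6EI) = 13648/EI
  δ_0 = 16276/EI
Flexibility coefficient — unit upward force at B: δ_{BB} = L³/(3EI) = 129.7/EI.
The prop prevents deflection at B: R_B = δ_0/δ_{BB} = 16276/129.7 = 125.5 kN.
Vertical equilibrium: R_A = ΣP − R_B = 193.3 − 125.5 = 67.78 kN.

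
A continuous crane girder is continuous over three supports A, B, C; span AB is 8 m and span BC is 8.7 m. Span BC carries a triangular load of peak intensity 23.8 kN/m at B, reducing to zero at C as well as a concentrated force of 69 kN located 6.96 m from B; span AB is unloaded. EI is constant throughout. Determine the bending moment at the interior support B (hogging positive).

Release continuity at B by inserting a hinge; the redundant is the internal moment M_B. The primary structure is two simply-supported spans AB and BC.
End slopes at the hinge B, treating each span as simply supported:
  span BC: triangular load, peak 23.8: w₀L³/(45EI) = 348.3/EI
  span BC: point load 69 at a = 6.96: Pab(L + b)/(6LEI) = 167.1/EI
  relative rotation θ_0 = (0 + 515.4)/EI = 515.4/EI
A unit hogging moment at B produces rotation L₁/(3EI) + L₂/(3EI) = 5.567/EI.
Slope continuity at B: θ_0 = M_B·5.567/EI, so M_B = 515.4/5.567 = 92.59 kN·m (hogging).

M_B = 92.59 kN·m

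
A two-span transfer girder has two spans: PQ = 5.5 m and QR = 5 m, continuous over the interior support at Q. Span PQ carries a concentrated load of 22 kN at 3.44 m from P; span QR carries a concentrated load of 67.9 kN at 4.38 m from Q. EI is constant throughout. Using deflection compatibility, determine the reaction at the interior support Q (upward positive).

Release continuity at Q by inserting a hinge; the redundant is the internal moment M_Q. The primary structure is two simply-supported spans PQ and QR.
Discontinuity in slope at Q on the released structure — sum the simple-span end rotations:
  span PQ: point load 22 at a = 3.44: Pab(L + a)/(6LEI) = 42.23/EI
  span QR: point load 67.9 at a = 4.38: Pab(L + b)/(6LEI) = 34.54/EI
  relative rotation θ_0 = (42.23 + 34.54)/EI = 76.78/EI
A unit hogging moment at Q produces rotation L₁/(3EI) + L₂/(3EI) = 3.5/EI.
Slope continuity at Q: θ_0 = M_Q·3.5/EI, so M_Q = 76.78/3.5 = 21.94 kN·m (hogging).
Span PQ, ΣM about P with M_Q applied at Q: R_Q^{PQ}·5.5 = 75.68 + 21.94, so R_Q^{PQ} = 17.75 kN and R_P = 22 − 17.75 = 4.252 kN.
Span QR, ΣM about R: R_Q^{QR}·5 = 42.1 + 21.94, so R_Q^{QR} = 12.81 kN and R_R = 67.9 − 12.81 = 55.09 kN.
R_Q = 17.75 + 12.81 = 30.56 kN.

R_Q = 30.56 kN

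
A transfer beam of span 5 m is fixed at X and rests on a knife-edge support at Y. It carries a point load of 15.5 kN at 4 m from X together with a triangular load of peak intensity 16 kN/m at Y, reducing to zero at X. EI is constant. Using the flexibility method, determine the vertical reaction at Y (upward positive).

Remove the prop at Y; the released (primary) structure is a cantilever built in at X.
Downward deflection at the released point Y due to the loads:
  point load 15.5 at a = 4: Pa²(3L − a)/(6EI) = 454.7/EI
  triangular load, peak 16 at the free end: 11w₀L⁴/(120EI) = 916.7/EI
  δ_0 = 1371/EI
Tip deflection under a unit load at Y: L³/(3EI) = 41.67/EI.
The prop prevents deflection at Y: R_Y = δ_0/δ_{YY} = 1371/41.67 = 32.91 kN.

R_Y = 32.91 kN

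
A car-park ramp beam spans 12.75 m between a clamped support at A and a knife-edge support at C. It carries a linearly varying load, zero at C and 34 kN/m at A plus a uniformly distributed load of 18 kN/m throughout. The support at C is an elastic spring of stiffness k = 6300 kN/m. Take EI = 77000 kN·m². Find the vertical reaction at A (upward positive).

Take the reaction at C as the redundant and release it; the primary structure is a cantilever fixed at A.
Free-end deflection of the primary structure under the applied loading (downward +):
  triangular load, peak 34 at the fixed end: w₀L⁴/(30EI) = 29950/EI
  UDL 18: wL⁴/(8EI) = 59460/EI
  δ_0 = 89410/EI
Flexibility coefficient — unit upward force at C: δ_{CC} = L³/(3EI) = 690.9/EI.
With EI = 77000 kN·m²: δ_0 = 1.1612 m and δ_{CC} = 0.008973 m/kN.
Compatibility — the spring shortens by R_C/k under the reaction it provides: δ_0 − R_C·δ_{CC} = R_C/k. With 1/k = 0.000159 m/kN, R_C = δ_0 / (δ_{CC} + 1/k) = 1.1612 / (0.008973 + 0.000159) = 127.2 kN.
Vertical equilibrium: R_A = ΣP − R_C = 446.2 − 127.2 = 319.1 kN.

R_A = 319.1 kN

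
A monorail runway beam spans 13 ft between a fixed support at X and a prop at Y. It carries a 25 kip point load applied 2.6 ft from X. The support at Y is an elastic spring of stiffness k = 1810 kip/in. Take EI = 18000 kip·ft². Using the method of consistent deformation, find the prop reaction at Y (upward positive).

R_Y = 1.398 kip

Choose R_Y as the redundant. The primary structure is the cantilever fixed at X.
Primary-structure tip deflection at Y by superposition:
  point load 25 at a = 2.6: Pa²(3L − a)/(6EI) = 1025/EI
Tip deflection under a unit load at Y: L³/(3EI) = 732.3/EI.
With EI = 18000 kip·ft²: δ_0 = 0.056959 ft and δ_{YY} = 0.040685 ft/kip.
Compatibility — the spring shortens by R_Y/k under the reaction it provides: δ_0 − R_Y·δ_{YY} = R_Y/k. With 1/k = 1/(1810×12) ft/kip = 0.000046 ft/kip, R_Y = δ_0 / (δ_{YY} + 1/k) = 0.056959 / (0.040685 + 0.000046) = 1.398 kip.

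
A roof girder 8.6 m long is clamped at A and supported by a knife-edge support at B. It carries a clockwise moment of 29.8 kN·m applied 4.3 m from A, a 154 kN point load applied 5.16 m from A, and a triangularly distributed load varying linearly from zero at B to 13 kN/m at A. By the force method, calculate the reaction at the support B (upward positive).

Take the reaction at B as the redundant and release it; the primary structure is a cantilever fixed at A.
Deflection at B on the released cantilever, summing each load's contribution:
  clockwise couple 29.8 at a = 4.3: M₀a(2L − a)/(2EI) = 826.5/EI
  point load 154 at a = 5.16: Pa²(3L − a)/(6EI) = 14105/EI
  triangular load, peak 13 at the fixed end: w₀L⁴/(30EI) = 2370/EI
  δ_0 = 17302/EI
Tip deflection under a unit load at B: L³/(3EI) = 212/EI.
Compatibility at B: δ_0 − R_B·δ_{BB} = 0, so R_B = 17302/212 = 81.61 kN.

R_B = 81.61 kN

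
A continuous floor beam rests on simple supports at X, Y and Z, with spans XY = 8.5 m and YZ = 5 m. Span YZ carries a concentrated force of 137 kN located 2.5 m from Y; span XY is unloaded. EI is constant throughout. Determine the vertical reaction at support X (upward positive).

Release continuity at Y by inserting a hinge; the redundant is the internal moment M_Y. The primary structure is two simply-supported spans XY and YZ.
Discontinuity in slope at Y on the released structure — sum the simple-span end rotations:
  span YZ: point load 137 at a = 2.5: Pab(L + b)/(6LEI) = 214.1/EI
  relative rotation θ_0 = (0 + 214.1)/EI = 214.1/EI
A unit hogging moment at Y produces rotation L₁/(3EI) + L₂/(3EI) = 4.5/EI.
Compatibility: M_Y·(L₁+L₂)/(3EI) = θ_0, giving M_Y = 47.57 kN·m (hogging).
Span XY, ΣM about X with M_Y applied at Y: R_Y^{XY}·8.5 = 0 + 47.57, so R_Y^{XY} = 5.596 kN and R_X = 0 − 5.596 = -5.596 kN.

R_X = -5.596 kN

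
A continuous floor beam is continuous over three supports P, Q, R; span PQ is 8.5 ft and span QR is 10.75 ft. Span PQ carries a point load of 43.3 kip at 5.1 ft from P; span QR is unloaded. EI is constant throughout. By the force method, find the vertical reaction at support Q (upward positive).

R_Q = 32.55 kip

Insert a hinge at Q; M_Q is the redundant, and each span becomes simply supported.
Discontinuity in slope at Q on the released structure — sum the simple-span end rotations:
  span PQ: point load 43.3 at a = 5.1: Pab(L + a)/(6LEI) = 200.2/EI
  relative rotation θ_0 = (200.2 + 0)/EI = 200.2/EI
A unit hogging moment at Q produces rotation L₁/(3EI) + L₂/(3EI) = 6.417/EI.
Slope continuity at Q: θ_0 = M_Q·6.417/EI, so M_Q = 200.2/6.417 = 31.2 kip·ft (hogging).
Span PQ, ΣM about P with M_Q applied at Q: R_Q^{PQ}·8.5 = 220.8 + 31.2, so R_Q^{PQ} = 29.65 kip and R_P = 43.3 − 29.65 = 13.65 kip.
Span QR, ΣM about R: R_Q^{QR}·10.75 = 0 + 31.2, so R_Q^{QR} = 2.903 kip and R_R = 0 − 2.903 = -2.903 kip.
R_Q = 29.65 + 2.903 = 32.55 kip.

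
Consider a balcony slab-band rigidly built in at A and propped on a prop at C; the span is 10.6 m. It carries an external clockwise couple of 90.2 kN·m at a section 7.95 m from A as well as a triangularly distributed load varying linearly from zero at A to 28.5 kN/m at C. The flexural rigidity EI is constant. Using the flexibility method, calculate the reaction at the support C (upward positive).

Release the roller at C. Primary structure: cantilever fixed at A.
Free-end deflection of the primary structure under the applied loading (downward +):
  clockwise couple 90.2 at a = 7.95: M₀a(2L − a)/(2EI) = 4751/EI
  triangular load, peak 28.5 at the free end: 11w₀L⁴/(120EI) = 32982/EI
  δ_0 = 37733/EI
Tip deflection under a unit load at C: L³/(3EI) = 397/EI.
Compatibility at C: δ_0 − R_C·δ_{CC} = 0, so R_C = 37733/397 = 95.04 kN.

R_C = 95.04 kN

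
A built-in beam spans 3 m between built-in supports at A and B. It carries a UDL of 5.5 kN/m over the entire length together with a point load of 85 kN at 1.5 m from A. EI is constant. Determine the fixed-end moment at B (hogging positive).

M_B = 36 kN·m

Take the two fixed-end moments M_A, M_B as redundants; the released structure is the simple span AB.
Simple-span end rotations at A and B under the given loads:
  at A: UDL 5.5: wL³/(24EI) = 6.188/EI
  at B: UDL 5.5: wL³/(24EI) = 6.188/EI
  at A: point load 85 at a = 1.5: Pab(L + b)/(6LEI) = 47.81/EI
  at B: point load 85 at a = 1.5: Pab(L + a)/(6LEI) = 47.81/EI
  θ_A0 = 54/EI,  θ_B0 = 54/EI
Flexibility coefficients: a unit moment at one end gives L/(3EI) there and L/(6EI) at the far end, so f₁₁ = f₂₂ = 1/EI and f₁₂ = f₂₁ = 0.5/EI.
Compatibility — zero rotation at each built-in end:
  1 M_A + 0.5 M_B = 54
  0.5 M_A + 1 M_B = 54
Solving the pair gives M_A = 36 kN·m and M_B = 36 kN·m (hogging).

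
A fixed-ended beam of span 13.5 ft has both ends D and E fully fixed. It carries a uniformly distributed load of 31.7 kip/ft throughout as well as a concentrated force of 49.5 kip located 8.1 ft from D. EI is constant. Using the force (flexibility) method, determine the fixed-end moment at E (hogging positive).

Release both end moments; the primary structure is a simply-supported span DE with redundants M_D and M_E.
Simple-span end rotations at D and E under the given loads:
  at D: UDL 31.7: wL³/(24EI) = 3250/EI
  at E: UDL 31.7: wL³/(24EI) = 3250/EI
  at D: point load 49.5 at a = 8.1: Pab(L + b)/(6LEI) = 505.2/EI
  at E: point load 49.5 at a = 8.1: Pab(L + a)/(6LEI) = 577.4/EI
  θ_D0 = 3755/EI,  θ_E0 = 3827/EI
Flexibility coefficients: a unit moment at one end gives L/(3EI) there and L/(6EI) at the far end, so f₁₁ = f₂₂ = 4.5/EI and f₁₂ = f₂₁ = 2.25/EI.
Compatibility — zero rotation at each built-in end:
  4.5 M_D + 2.25 M_E = 3755
  2.25 M_D + 4.5 M_E = 3827
Solving the pair gives M_D = 545.6 kip·ft and M_E = 577.7 kip·ft (hogging).

M_E = 577.7 kip·ft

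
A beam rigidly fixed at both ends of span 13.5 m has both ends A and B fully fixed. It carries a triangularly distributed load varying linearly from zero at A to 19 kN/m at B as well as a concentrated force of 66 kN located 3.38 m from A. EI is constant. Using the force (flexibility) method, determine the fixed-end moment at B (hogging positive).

M_B = 215 kN·m

Release both end moments; the primary structure is a simply-supported span AB with redundants M_A and M_B.
On the primary (simply-supported) span, the end slopes from the loading are:
  at A: triangular load, peak 19: 7w₀L³/(360EI) = 909/EI
  at B: triangular load, peak 19: w₀L³/(45EI) = 1039/EI
  at A: point load 66 at a = 3.38: Pab(L + b)/(6LEI) = 658.3/EI
  at B: point load 66 at a = 3.38: Pab(L + a)/(6LEI) = 470.5/EI
  θ_A0 = 1567/EI,  θ_B0 = 1509/EI
Flexibility coefficients: a unit moment at one end gives L/(3EI) there and L/(6EI) at the far end, so f₁₁ = f₂₂ = 4.5/EI and f₁₂ = f₂₁ = 2.25/EI.
Compatibility — zero rotation at each built-in end:
  4.5 M_A + 2.25 M_B = 1567
  2.25 M_A + 4.5 M_B = 1509
Solving the pair gives M_A = 240.8 kN·m and M_B = 215 kN·m (hogging).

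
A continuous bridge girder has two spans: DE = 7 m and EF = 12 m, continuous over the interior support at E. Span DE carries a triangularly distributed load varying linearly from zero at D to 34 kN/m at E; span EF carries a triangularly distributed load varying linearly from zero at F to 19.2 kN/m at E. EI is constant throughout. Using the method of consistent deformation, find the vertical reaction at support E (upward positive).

Insert a hinge at E; M_E is the redundant, and each span becomes simply supported.
Rotations at E on the released spans (each span's end-slope, ×1/EI):
  span DE: triangular load, peak 34: w₀L³/(45EI) = 259.2/EI
  span EF: triangular load, peak 19.2: w₀L³/(45EI) = 737.3/EI
  relative rotation θ_0 = (259.2 + 737.3)/EI = 996.4/EI
A unit hogging moment at E produces rotation L₁/(3EI) + L₂/(3EI) = 6.333/EI.
Slope continuity at E: θ_0 = M_E·6.333/EI, so M_E = 996.4/6.333 = 157.3 kN·m (hogging).
Span DE, ΣM about D with M_E applied at E: R_E^{DE}·7 = 555.3 + 157.3, so R_E^{DE} = 101.8 kN and R_D = 119 − 101.8 = 17.19 kN.
Span EF, ΣM about F: R_E^{EF}·12 = 921.6 + 157.3, so R_E^{EF} = 89.91 kN and R_F = 115.2 − 89.91 = 25.29 kN.
R_E = 101.8 + 89.91 = 191.7 kN.

R_E = 191.7 kN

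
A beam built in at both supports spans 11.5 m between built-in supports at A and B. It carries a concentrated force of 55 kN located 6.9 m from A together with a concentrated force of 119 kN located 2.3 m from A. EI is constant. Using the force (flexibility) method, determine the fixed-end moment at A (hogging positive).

M_A = 235.9 kN·m

Take the two fixed-end moments M_A, M_B as redundants; the released structure is the simple span AB.
End rotations of the released simple span under the applied load (×1/EI):
  at A: point load 55 at a = 6.9: Pab(L + b)/(6LEI) = 407.3/EI
  at B: point load 55 at a = 6.9: Pab(L + a)/(6LEI) = 465.5/EI
  at A: point load 119 at a = 2.3: Pab(L + b)/(6LEI) = 755.4/EI
  at B: point load 119 at a = 2.3: Pab(L + a)/(6LEI) = 503.6/EI
  θ_A0 = 1163/EI,  θ_B0 = 969.1/EI
Flexibility coefficients: a unit moment at one end gives L/(3EI) there and L/(6EI) at the far end, so f₁₁ = f₂₂ = 3.833/EI and f₁₂ = f₂₁ = 1.917/EI.
Compatibility — zero rotation at each built-in end:
  3.833 M_A + 1.917 M_B = 1163
  1.917 M_A + 3.833 M_B = 969.1
Solving the pair gives M_A = 235.9 kN·m and M_B = 134.9 kN·m (hogging).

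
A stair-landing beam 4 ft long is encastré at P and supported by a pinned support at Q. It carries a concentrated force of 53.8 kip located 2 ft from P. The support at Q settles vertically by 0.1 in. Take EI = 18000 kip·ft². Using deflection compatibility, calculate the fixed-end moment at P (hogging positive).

M_P = 68.47 kip·ft

Remove the prop at Q; the released (primary) structure is a cantilever built in at P.
Primary-structure tip deflection at Q by superposition:
  point load 53.8 at a = 2: Pa²(3L − a)/(6EI) = 358.7/EI
Tip deflection under a unit load at Q: L³/(3EI) = 21.33/EI.
With EI = 18000 kip·ft²: δ_0 = 0.019926 ft and δ_{QQ} = 0.001185 ft/kip.
Compatibility — the beam at Q must follow the support down by 0.008333 ft: δ_0 − R_Q·δ_{QQ} = 0.008333, so R_Q = (0.019926 − 0.008333)/0.001185 = 9.781 kip.
Moment equilibrium about P: M_P = Σ(load moments about P) − R_Q·L = 107.6 − 9.781×4 = 68.47 kip·ft.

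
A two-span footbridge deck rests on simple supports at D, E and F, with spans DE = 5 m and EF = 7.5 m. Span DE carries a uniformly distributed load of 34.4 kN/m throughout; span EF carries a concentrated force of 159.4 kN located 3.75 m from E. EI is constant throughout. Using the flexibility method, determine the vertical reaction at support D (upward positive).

R_D = 50.5 kN

Release continuity at E by inserting a hinge; the redundant is the internal moment M_E. The primary structure is two simply-supported spans DE and EF.
Discontinuity in slope at E on the released structure — sum the simple-span end rotations:
  span DE: UDL 34.4: wL³/(24EI) = 179.2/EI
  span EF: point load 159.4 at a = 3.75: Pab(L + b)/(6LEI) = 560.4/EI
  relative rotation θ_0 = (179.2 + 560.4)/EI = 739.6/EI
A unit hogging moment at E produces rotation L₁/(3EI) + L₂/(3EI) = 4.167/EI.
Slope continuity at E: θ_0 = M_E·4.167/EI, so M_E = 739.6/4.167 = 177.5 kN·m (hogging).
Span DE, ΣM about D with M_E applied at E: R_E^{DE}·5 = 430 + 177.5, so R_E^{DE} = 121.5 kN and R_D = 172 − 121.5 = 50.5 kN.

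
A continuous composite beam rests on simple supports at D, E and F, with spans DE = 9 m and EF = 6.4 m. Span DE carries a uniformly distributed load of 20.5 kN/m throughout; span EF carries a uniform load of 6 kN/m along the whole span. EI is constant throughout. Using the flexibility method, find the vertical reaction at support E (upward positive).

Release continuity at E by inserting a hinge; the redundant is the internal moment M_E. The primary structure is two simply-supported spans DE and EF.
Rotations at E on the released spans (each span's end-slope, ×1/EI):
  span DE: UDL 20.5: wL³/(24EI) = 622.7/EI
  span EF: UDL 6: wL³/(24EI) = 65.54/EI
  relative rotation θ_0 = (622.7 + 65.54)/EI = 688.2/EI
A unit hogging moment at E produces rotation L₁/(3EI) + L₂/(3EI) = 5.133/EI.
Compatibility: M_E·(L₁+L₂)/(3EI) = θ_0, giving M_E = 134.1 kN·m (hogging).
Span DE, ΣM about D with M_E applied at E: R_E^{DE}·9 = 830.2 + 134.1, so R_E^{DE} = 107.1 kN and R_D = 184.5 − 107.1 = 77.35 kN.
Span EF, ΣM about F: R_E^{EF}·6.4 = 122.9 + 134.1, so R_E^{EF} = 40.15 kN and R_F = 38.4 − 40.15 = -1.748 kN.
R_E = 107.1 + 40.15 = 147.3 kN.

R_E = 147.3 kN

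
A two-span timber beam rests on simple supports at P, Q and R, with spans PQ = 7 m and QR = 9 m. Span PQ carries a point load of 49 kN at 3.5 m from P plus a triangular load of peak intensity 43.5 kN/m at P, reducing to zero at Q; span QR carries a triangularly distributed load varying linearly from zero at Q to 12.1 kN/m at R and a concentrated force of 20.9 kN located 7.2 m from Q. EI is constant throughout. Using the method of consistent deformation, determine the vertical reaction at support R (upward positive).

Insert a hinge at Q; M_Q is the redundant, and each span becomes simply supported.
Discontinuity in slope at Q on the released structure — sum the simple-span end rotations:
  span PQ: point load 49 at a = 3.5: Pab(L + a)/(6LEI) = 150.1/EI
  span PQ: triangular load, peak 43.5: 7w₀L³/(360EI) = 290.1/EI
  span QR: triangular load, peak 12.1: 7w₀L³/(360EI) = 171.5/EI
  span QR: point load 20.9 at a = 7.2: Pab(L + b)/(6LEI) = 54.17/EI
  relative rotation θ_0 = (440.2 + 225.7)/EI = 665.9/EI
A unit hogging moment at Q produces rotation L₁/(3EI) + L₂/(3EI) = 5.333/EI.
Slope continuity at Q: θ_0 = M_Q·5.333/EI, so M_Q = 665.9/5.333 = 124.9 kN·m (hogging).
Span QR, ΣM about R: R_Q^{QR}·9 = 201 + 124.9, so R_Q^{QR} = 36.2 kN and R_R = 75.35 − 36.2 = 39.15 kN.

R_R = 39.15 kN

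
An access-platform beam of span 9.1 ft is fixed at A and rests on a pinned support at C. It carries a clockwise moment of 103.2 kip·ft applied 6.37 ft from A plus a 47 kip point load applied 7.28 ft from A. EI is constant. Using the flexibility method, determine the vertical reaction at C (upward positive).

Take the reaction at C as the redundant and release it; the primary structure is a cantilever fixed at A.
Primary-structure tip deflection at C by superposition:
  clockwise couple 103.2 at a = 6.37: M₀a(2L − a)/(2EI) = 3888/EI
  point load 47 at a = 7.28: Pa²(3L − a)/(6EI) = 8311/EI
  δ_0 = 12200/EI
Flexibility coefficient — unit upward force at C: δ_{CC} = L³/(3EI) = 251.2/EI.
Compatibility at C: δ_0 − R_C·δ_{CC} = 0, so R_C = 12200/251.2 = 48.57 kip.

R_C = 48.57 kip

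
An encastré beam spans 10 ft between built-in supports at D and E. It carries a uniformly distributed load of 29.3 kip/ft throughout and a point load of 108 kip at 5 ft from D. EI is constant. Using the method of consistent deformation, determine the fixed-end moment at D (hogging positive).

M_D = 379.2 kip·ft

Release both end moments; the primary structure is a simply-supported span DE with redundants M_D and M_E.
Simple-span end rotations at D and E under the given loads:
  at D: UDL 29.3: wL³/(24EI) = 1221/EI
  at E: UDL 29.3: wL³/(24EI) = 1221/EI
  at D: point load 108 at a = 5: Pab(L + b)/(6LEI) = 675/EI
  at E: point load 108 at a = 5: Pab(L + a)/(6LEI) = 675/EI
  θ_D0 = 1896/EI,  θ_E0 = 1896/EI
Flexibility coefficients: a unit moment at one end gives L/(3EI) there and L/(6EI) at the far end, so f₁₁ = f₂₂ = 3.333/EI and f₁₂ = f₂₁ = 1.667/EI.
Compatibility — zero rotation at each built-in end:
  3.333 M_D + 1.667 M_E = 1896
  1.667 M_D + 3.333 M_E = 1896
Solving the pair gives M_D = 379.2 kip·ft and M_E = 379.2 kip·ft (hogging).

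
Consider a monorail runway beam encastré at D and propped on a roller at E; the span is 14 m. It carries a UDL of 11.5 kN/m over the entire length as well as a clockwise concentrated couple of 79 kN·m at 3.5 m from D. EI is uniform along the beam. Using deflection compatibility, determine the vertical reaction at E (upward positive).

Release the roller at E. Primary structure: cantilever fixed at D.
Primary-structure tip deflection at E by superposition:
  UDL 11.5: wL⁴/(8EI) = 55223/EI
  clockwise couple 79 at a = 3.5: M₀a(2L − a)/(2EI) = 3387/EI
  δ_0 = 58610/EI
Flexibility coefficient — unit upward force at E: δ_{EE} = L³/(3EI) = 914.7/EI.
Compatibility at E: δ_0 − R_E·δ_{EE} = 0, so R_E = 58610/914.7 = 64.08 kN.

R_E = 64.08 kN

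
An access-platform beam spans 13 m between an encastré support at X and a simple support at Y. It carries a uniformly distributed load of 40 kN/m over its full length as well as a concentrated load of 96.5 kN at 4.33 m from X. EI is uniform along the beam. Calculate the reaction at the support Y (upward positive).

R_Y = 209.3 kN

Release the roller at Y. Primary structure: cantilever fixed at X.
Primary-structure tip deflection at Y by superposition:
  UDL 40: wL⁴/(8EI) = 142805/EI
  point load 96.5 at a = 4.33: Pa²(3L − a)/(6EI) = 10455/EI
  δ_0 = 153260/EI
Flexibility coefficient — unit upward force at Y: δ_{YY} = L³/(3EI) = 732.3/EI.
The prop prevents deflection at Y: R_Y = δ_0/δ_{YY} = 153260/732.3 = 209.3 kN.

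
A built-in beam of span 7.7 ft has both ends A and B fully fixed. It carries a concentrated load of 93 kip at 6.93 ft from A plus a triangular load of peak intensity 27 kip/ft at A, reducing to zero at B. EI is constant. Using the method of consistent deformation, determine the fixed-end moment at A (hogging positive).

M_A = 86.49 kip·ft

Release both end moments; the primary structure is a simply-supported span AB with redundants M_A and M_B.
On the primary (simply-supported) span, the end slopes from the loading are:
  at A: point load 93 at a = 6.93: Pab(L + b)/(6LEI) = 90.98/EI
  at B: point load 93 at a = 6.93: Pab(L + a)/(6LEI) = 157.1/EI
  at A: triangular load, peak 27: w₀L³/(45EI) = 273.9/EI
  at B: triangular load, peak 27: 7w₀L³/(360EI) = 239.7/EI
  θ_A0 = 364.9/EI,  θ_B0 = 396.8/EI
Flexibility coefficients: a unit moment at one end gives L/(3EI) there and L/(6EI) at the far end, so f₁₁ = f₂₂ = 2.567/EI and f₁₂ = f₂₁ = 1.283/EI.
Compatibility — zero rotation at each built-in end:
  2.567 M_A + 1.283 M_B = 364.9
  1.283 M_A + 2.567 M_B = 396.8
Solving the pair gives M_A = 86.49 kip·ft and M_B = 111.4 kip·ft (hogging).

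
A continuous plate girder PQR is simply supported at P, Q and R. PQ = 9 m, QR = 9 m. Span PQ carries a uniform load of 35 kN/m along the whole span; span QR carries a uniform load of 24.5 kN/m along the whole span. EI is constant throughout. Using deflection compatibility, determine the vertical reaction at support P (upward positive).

Insert a hinge at Q; M_Q is the redundant, and each span becomes simply supported.
Rotations at Q on the released spans (each span's end-slope, ×1/EI):
  span PQ: UDL 35: wL³/(24EI) = 1063/EI
  span QR: UDL 24.5: wL³/(24EI) = 744.2/EI
  relative rotation θ_0 = (1063 + 744.2)/EI = 1807/EI
A unit hogging moment at Q produces rotation L₁/(3EI) + L₂/(3EI) = 6/EI.
Compatibility: M_Q·(L₁+L₂)/(3EI) = θ_0, giving M_Q = 301.2 kN·m (hogging).
Span PQ, ΣM about P with M_Q applied at Q: R_Q^{PQ}·9 = 1418 + 301.2, so R_Q^{PQ} = 191 kN and R_P = 315 − 191 = 124 kN.

R_P = 124 kN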